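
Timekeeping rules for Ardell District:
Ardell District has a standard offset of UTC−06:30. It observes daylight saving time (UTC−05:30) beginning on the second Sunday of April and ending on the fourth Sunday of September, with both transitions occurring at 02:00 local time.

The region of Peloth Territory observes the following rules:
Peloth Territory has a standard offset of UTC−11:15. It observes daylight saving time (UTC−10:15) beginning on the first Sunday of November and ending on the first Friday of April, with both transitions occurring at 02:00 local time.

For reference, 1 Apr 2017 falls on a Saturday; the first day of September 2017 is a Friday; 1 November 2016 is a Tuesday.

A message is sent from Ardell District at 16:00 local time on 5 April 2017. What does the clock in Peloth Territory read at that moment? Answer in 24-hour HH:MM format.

12:15

1 April 2017 is a Saturday, so the first Sunday is April 2 and the second is April 9.
1 September 2017 is a Friday, so the first Sunday is September 3 and the fourth is September 24.
5 April 2017 does not fall between 9 April and 24 September, so daylight saving is not in effect and Ardell District is at UTC−06:30.
16:00 Ardell District + 6h30m = 22:30 UTC.
1 November 2016 is a Tuesday, so the first Sunday is November 6.
1 April 2017 is a Saturday, so the first Friday is April 7.
At the standard offset (UTC−11:15), 22:30 UTC − 11h15m = 11:15 Peloth Territory standard time.
The standard-time date in Peloth Territory, 5 April 2017, lies within the daylight-saving period (6 November 2016 – 7 April 2017), so Peloth Territory is on daylight time, UTC−10:15.
22:30 UTC − 10h15m = 12:15 Peloth Territory.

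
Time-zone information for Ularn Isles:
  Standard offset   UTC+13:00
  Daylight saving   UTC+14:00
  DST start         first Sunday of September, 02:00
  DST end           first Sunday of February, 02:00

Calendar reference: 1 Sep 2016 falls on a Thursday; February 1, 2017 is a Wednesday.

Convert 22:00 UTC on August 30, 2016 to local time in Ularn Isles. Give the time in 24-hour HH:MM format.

1 September 2016 is a Thursday, so the first Sunday is September 4.
1 February 2017 is a Wednesday, so the first Sunday is February 5.
At the standard offset (UTC+13:00), 22:00 UTC + 13h = 11:00 Ularn Isles standard time (rolling into the next day, 31 August 2016).
The standard-time date in Ularn Isles, August 31, 2016, is outside the daylight-saving period (4 September 2016 – 5 February 2017), so Ularn Isles is on standard time, UTC+13:00.
22:00 UTC + 13h = 11:00 local (rolling into the next day, 31 August 2016).

11:00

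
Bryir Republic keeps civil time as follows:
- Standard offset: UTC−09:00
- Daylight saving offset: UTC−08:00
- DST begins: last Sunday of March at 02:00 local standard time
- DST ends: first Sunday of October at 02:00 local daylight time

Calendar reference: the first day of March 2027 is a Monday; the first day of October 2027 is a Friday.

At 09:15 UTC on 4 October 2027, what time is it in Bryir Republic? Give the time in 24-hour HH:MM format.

1 March 2027 is a Monday, so Sundays fall on 7, 14, 21, 28; the last is March 28.
1 October 2027 is a Friday, so the first Sunday is October 3.
At the standard offset (UTC−09:00), 09:15 UTC − 9h = 00:15 Bryir Republic standard time.
The standard-time date in Bryir Republic, 4 October 2027, does not fall between 28 March and 3 October, so daylight saving is not in effect and Bryir Republic is at UTC−09:00.
09:15 UTC − 9h = 00:15 local.

00:15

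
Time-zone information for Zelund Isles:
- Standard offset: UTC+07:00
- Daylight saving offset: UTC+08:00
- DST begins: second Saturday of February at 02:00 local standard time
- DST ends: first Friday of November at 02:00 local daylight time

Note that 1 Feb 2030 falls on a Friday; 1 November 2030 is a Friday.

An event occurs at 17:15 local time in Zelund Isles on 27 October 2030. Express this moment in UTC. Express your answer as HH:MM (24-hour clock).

09:15

1 February 2030 is a Friday, so the first Saturday is February 2 and the second is February 9.
1 November 2030 is a Friday, so the first Friday is November 1.
27 October 2030 lies within the daylight-saving period (9 February – 1 November), so Zelund Isles is on daylight time, UTC+08:00.
17:15 local − 8h = 09:15 UTC.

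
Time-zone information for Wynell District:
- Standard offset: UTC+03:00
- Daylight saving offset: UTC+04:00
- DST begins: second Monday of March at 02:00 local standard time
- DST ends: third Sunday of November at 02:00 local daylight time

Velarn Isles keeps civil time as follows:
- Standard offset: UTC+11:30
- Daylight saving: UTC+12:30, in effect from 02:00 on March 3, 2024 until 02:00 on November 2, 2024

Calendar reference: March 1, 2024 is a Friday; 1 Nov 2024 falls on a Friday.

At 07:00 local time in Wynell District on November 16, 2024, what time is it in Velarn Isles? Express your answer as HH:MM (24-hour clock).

1 March 2024 is a Friday, so the first Monday is March 4 and the second is March 11.
1 November 2024 is a Friday, so the first Sunday is November 3 and the third is November 17.
November 16, 2024 lies within the daylight-saving period (11 March – 17 November), so Wynell District is on daylight time, UTC+04:00.
07:00 Wynell District − 4h = 03:00 UTC.
At the standard offset (UTC+11:30), 03:00 UTC + 11h30m = 14:30 Velarn Isles standard time.
Daylight saving runs 3 March – 2 November; the standard-time date in Velarn Isles, November 16, 2024, is outside that window, so Velarn Isles is on standard time at UTC+11:30.
03:00 UTC + 11h30m = 14:30 Velarn Isles.

14:30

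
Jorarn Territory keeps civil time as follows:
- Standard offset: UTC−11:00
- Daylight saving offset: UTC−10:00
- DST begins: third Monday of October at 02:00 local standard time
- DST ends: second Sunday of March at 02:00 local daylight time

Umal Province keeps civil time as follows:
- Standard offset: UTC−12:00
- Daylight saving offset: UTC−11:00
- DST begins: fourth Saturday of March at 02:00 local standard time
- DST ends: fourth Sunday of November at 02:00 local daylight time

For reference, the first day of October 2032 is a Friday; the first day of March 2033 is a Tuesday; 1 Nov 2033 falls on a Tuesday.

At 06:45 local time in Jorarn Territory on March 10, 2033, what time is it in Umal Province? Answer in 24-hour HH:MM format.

04:45

1 October 2032 is a Friday, so the first Monday is October 4 and the third is October 18.
1 March 2033 is a Tuesday, so the first Sunday is March 6 and the second is March 13.
March 10, 2033 lies within the daylight-saving period (18 October 2032 – 13 March 2033), so Jorarn Territory is on daylight time, UTC−10:00.
06:45 Jorarn Territory + 10h = 16:45 UTC.
1 March 2033 is a Tuesday, so the first Saturday is March 5 and the fourth is March 26.
1 November 2033 is a Tuesday, so the first Sunday is November 6 and the fourth is November 27.
At the standard offset (UTC−12:00), 16:45 UTC − 12h = 04:45 Umal Province standard time.
Daylight saving runs 26 March – 27 November; the standard-time date in Umal Province, March 10, 2033, is outside that window, so Umal Province is on standard time at UTC−12:00.
16:45 UTC − 12h = 04:45 Umal Province.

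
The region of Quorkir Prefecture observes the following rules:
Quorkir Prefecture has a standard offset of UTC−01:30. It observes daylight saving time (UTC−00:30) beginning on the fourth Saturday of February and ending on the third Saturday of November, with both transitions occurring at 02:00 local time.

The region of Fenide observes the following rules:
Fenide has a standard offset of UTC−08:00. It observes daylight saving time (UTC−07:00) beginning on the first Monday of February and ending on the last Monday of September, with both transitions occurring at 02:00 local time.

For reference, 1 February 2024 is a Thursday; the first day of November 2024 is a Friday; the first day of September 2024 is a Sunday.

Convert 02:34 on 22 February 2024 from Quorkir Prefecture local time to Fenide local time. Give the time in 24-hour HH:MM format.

1 February 2024 is a Thursday, so the first Saturday is February 3 and the fourth is February 24.
1 November 2024 is a Friday, so the first Saturday is November 2 and the third is November 16.
Daylight saving runs 24 February – 16 November; 22 February 2024 is outside that window, so Quorkir Prefecture is on standard time at UTC−01:30.
02:34 Quorkir Prefecture + 1h30m = 04:04 UTC.
1 February 2024 is a Thursday, so the first Monday is February 5.
1 September 2024 is a Sunday, so Mondays fall on 2, 9, 16, 23, 30; the last is September 30.
At the standard offset (UTC−08:00), 04:04 UTC − 8h = 20:04 Fenide standard time (rolling into the previous day, 21 February 2024).
Daylight saving runs 5 February – 30 September; the standard-time date in Fenide, 21 February 2024, is inside that window, so Fenide is at UTC−07:00.
04:04 UTC − 7h = 21:04 Fenide (rolling into the previous day, 21 February 2024).

21:04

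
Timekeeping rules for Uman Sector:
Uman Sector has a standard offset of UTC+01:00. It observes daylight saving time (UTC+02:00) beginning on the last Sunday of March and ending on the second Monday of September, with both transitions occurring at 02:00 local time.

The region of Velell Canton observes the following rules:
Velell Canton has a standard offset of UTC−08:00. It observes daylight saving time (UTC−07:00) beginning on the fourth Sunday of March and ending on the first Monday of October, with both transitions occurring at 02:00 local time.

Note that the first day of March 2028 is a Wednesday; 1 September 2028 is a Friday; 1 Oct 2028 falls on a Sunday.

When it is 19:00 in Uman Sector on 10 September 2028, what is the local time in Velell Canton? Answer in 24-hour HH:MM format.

1 March 2028 is a Wednesday, so Sundays fall on 5, 12, 19, 26; the last is March 26.
1 September 2028 is a Friday, so the first Monday is September 4 and the second is September 11.
10 September 2028 falls between 26 March and 11 September, so daylight saving is in effect and Uman Sector is at UTC+02:00.
19:00 Uman Sector − 2h = 17:00 UTC.
1 March 2028 is a Wednesday, so the first Sunday is March 5 and the fourth is March 26.
1 October 2028 is a Sunday, so the first Monday is October 2.
At the standard offset (UTC−08:00), 17:00 UTC − 8h = 09:00 Velell Canton standard time.
Daylight saving runs 26 March – 2 October; the standard-time date in Velell Canton, 10 September 2028, is inside that window, so Velell Canton is at UTC−07:00.
17:00 UTC − 7h = 10:00 Velell Canton.

10:00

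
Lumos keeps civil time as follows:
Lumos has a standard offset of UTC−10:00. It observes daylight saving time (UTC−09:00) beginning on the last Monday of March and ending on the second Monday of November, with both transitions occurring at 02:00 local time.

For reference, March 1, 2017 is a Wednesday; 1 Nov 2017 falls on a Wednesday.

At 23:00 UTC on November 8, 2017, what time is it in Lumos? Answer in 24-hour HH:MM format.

1 March 2017 is a Wednesday, so Mondays fall on 6, 13, 20, 27; the last is March 27.
1 November 2017 is a Wednesday, so the first Monday is November 6 and the second is November 13.
At the standard offset (UTC−10:00), 23:00 UTC − 10h = 13:00 Lumos standard time.
The standard-time date in Lumos, November 8, 2017, falls between 27 March and 13 November, so daylight saving is in effect and Lumos is at UTC−09:00.
23:00 UTC − 9h = 14:00 local.

14:00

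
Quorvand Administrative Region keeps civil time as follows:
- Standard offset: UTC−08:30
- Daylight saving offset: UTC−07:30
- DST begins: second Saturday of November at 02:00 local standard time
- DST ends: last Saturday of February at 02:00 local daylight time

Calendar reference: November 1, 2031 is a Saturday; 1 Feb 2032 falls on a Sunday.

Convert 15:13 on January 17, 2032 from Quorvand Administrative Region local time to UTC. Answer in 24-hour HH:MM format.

1 November 2031 is a Saturday, so the first Saturday is November 1 and the second is November 8.
1 February 2032 is a Sunday, so Saturdays fall on 7, 14, 21, 28; the last is February 28.
January 17, 2032 falls between 8 November 2031 and 28 February 2032, so daylight saving is in effect and Quorvand Administrative Region is at UTC−07:30.
15:13 local + 7h30m = 22:43 UTC.

22:43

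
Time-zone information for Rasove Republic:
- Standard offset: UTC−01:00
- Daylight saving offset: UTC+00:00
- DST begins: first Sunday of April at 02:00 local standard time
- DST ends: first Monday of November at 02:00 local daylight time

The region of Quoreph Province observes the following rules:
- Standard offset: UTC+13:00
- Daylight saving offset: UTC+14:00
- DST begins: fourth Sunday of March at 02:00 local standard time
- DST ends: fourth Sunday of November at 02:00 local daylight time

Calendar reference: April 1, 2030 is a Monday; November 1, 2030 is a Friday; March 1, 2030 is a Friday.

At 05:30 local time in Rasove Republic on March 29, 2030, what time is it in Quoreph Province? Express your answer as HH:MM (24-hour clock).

20:30

1 April 2030 is a Monday, so the first Sunday is April 7.
1 November 2030 is a Friday, so the first Monday is November 4.
March 29, 2030 does not fall between 7 April and 4 November, so daylight saving is not in effect and Rasove Republic is at UTC−01:00.
05:30 Rasove Republic + 1h = 06:30 UTC.
1 March 2030 is a Friday, so the first Sunday is March 3 and the fourth is March 24.
1 November 2030 is a Friday, so the first Sunday is November 3 and the fourth is November 24.
At the standard offset (UTC+13:00), 06:30 UTC + 13h = 19:30 Quoreph Province standard time.
The standard-time date in Quoreph Province, March 29, 2030, falls between 24 March and 24 November, so daylight saving is in effect and Quoreph Province is at UTC+14:00.
06:30 UTC + 14h = 20:30 Quoreph Province.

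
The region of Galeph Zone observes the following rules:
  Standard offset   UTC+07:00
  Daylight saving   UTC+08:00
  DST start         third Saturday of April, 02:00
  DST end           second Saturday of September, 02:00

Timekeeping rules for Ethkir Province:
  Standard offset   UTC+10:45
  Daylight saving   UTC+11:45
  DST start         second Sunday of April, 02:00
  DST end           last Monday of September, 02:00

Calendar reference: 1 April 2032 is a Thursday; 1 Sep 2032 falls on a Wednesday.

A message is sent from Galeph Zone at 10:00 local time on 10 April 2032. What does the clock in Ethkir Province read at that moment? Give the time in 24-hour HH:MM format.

1 April 2032 is a Thursday, so the first Saturday is April 3 and the third is April 17.
1 September 2032 is a Wednesday, so the first Saturday is September 4 and the second is September 11.
Daylight saving runs 17 April – 11 September; 10 April 2032 is outside that window, so Galeph Zone is on standard time at UTC+07:00.
10:00 Galeph Zone − 7h = 03:00 UTC.
1 April 2032 is a Thursday, so the first Sunday is April 4 and the second is April 11.
1 September 2032 is a Wednesday, so Mondays fall on 6, 13, 20, 27; the last is September 27.
At the standard offset (UTC+10:45), 03:00 UTC + 10h45m = 13:45 Ethkir Province standard time.
The standard-time date in Ethkir Province, 10 April 2032, is outside the daylight-saving period (11 April – 27 September), so Ethkir Province is on standard time, UTC+10:45.
03:00 UTC + 10h45m = 13:45 Ethkir Province.

13:45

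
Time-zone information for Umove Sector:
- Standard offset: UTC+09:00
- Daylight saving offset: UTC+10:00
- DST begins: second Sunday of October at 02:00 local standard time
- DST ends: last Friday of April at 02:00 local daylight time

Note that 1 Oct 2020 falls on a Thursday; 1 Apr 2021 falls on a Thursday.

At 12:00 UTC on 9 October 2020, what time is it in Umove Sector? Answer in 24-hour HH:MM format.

21:00

1 October 2020 is a Thursday, so the first Sunday is October 4 and the second is October 11.
1 April 2021 is a Thursday, so Fridays fall on 2, 9, 16, 23, 30; the last is April 30.
At the standard offset (UTC+09:00), 12:00 UTC + 9h = 21:00 Umove Sector standard time.
The standard-time date in Umove Sector, 9 October 2020, is outside the daylight-saving period (11 October 2020 – 30 April 2021), so Umove Sector is on standard time, UTC+09:00.
12:00 UTC + 9h = 21:00 local.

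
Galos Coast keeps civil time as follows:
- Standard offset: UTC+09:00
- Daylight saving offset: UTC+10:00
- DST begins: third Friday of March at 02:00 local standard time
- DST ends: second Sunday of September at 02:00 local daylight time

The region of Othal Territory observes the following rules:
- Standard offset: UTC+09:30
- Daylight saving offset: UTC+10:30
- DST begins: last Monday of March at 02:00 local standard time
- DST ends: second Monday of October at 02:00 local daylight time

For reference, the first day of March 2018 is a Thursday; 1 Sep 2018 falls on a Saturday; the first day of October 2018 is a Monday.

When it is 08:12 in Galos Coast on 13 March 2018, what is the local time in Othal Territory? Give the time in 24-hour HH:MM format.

1 March 2018 is a Thursday, so the first Friday is March 2 and the third is March 16.
1 September 2018 is a Saturday, so the first Sunday is September 2 and the second is September 9.
Daylight saving runs 16 March – 9 September; 13 March 2018 is outside that window, so Galos Coast is on standard time at UTC+09:00.
08:12 Galos Coast − 9h = 23:12 UTC (rolling into the previous day, 12 March 2018).
1 March 2018 is a Thursday, so Mondays fall on 5, 12, 19, 26; the last is March 26.
1 October 2018 is a Monday, so the first Monday is October 1 and the second is October 8.
At the standard offset (UTC+09:30), 23:12 UTC + 9h30m = 08:42 Othal Territory standard time (rolling into the next day, 13 March 2018).
The standard-time date in Othal Territory, 13 March 2018, is outside the daylight-saving period (26 March – 8 October), so Othal Territory is on standard time, UTC+09:30.
23:12 UTC + 9h30m = 08:42 Othal Territory (rolling into the next day, 13 March 2018).

08:42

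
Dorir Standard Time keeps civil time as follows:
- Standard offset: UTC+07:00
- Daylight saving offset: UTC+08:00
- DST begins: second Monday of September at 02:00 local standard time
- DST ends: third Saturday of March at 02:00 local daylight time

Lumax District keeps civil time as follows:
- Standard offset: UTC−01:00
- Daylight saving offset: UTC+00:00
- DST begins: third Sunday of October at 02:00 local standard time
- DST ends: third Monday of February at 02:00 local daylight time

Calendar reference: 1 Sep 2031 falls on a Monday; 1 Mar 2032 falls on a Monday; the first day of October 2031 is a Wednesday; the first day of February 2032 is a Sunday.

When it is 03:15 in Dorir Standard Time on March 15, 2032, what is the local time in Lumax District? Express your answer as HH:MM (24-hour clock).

1 September 2031 is a Monday, so the first Monday is September 1 and the second is September 8.
1 March 2032 is a Monday, so the first Saturday is March 6 and the third is March 20.
Daylight saving runs 8 September 2031 – 20 March 2032; March 15, 2032 is inside that window, so Dorir Standard Time is at UTC+08:00.
03:15 Dorir Standard Time − 8h = 19:15 UTC (rolling into the previous day, 14 March 2032).
1 October 2031 is a Wednesday, so the first Sunday is October 5 and the third is October 19.
1 February 2032 is a Sunday, so the first Monday is February 2 and the third is February 16.
At the standard offset (UTC−01:00), 19:15 UTC − 1h = 18:15 Lumax District standard time.
The standard-time date in Lumax District, March 14, 2032, does not fall between 19 October 2031 and 16 February 2032, so daylight saving is not in effect and Lumax District is at UTC−01:00.
19:15 UTC − 1h = 18:15 Lumax District.

18:15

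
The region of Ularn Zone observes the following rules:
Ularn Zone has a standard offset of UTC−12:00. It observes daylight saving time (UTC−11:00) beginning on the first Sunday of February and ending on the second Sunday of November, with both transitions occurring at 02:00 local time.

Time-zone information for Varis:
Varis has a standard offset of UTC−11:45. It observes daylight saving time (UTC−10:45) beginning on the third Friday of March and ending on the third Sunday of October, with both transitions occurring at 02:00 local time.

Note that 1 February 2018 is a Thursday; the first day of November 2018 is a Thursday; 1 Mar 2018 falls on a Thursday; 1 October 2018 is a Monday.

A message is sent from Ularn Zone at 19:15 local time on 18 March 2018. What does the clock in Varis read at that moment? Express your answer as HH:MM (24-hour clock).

1 February 2018 is a Thursday, so the first Sunday is February 4.
1 November 2018 is a Thursday, so the first Sunday is November 4 and the second is November 11.
Daylight saving runs 4 February – 11 November; 18 March 2018 is inside that window, so Ularn Zone is at UTC−11:00.
19:15 Ularn Zone + 11h = 06:15 UTC (rolling into the next day, 19 March 2018).
1 March 2018 is a Thursday, so the first Friday is March 2 and the third is March 16.
1 October 2018 is a Monday, so the first Sunday is October 7 and the third is October 21.
At the standard offset (UTC−11:45), 06:15 UTC − 11h45m = 18:30 Varis standard time (rolling into the previous day, 18 March 2018).
Daylight saving runs 16 March – 21 October; the standard-time date in Varis, 18 March 2018, is inside that window, so Varis is at UTC−10:45.
06:15 UTC − 10h45m = 19:30 Varis (rolling into the previous day, 18 March 2018).

19:30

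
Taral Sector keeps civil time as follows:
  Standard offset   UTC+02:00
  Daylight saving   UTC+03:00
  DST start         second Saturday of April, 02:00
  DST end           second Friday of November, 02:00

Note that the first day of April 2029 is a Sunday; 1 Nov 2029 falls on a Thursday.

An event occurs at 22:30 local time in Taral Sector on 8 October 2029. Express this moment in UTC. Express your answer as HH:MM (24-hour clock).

1 April 2029 is a Sunday, so the first Saturday is April 7 and the second is April 14.
1 November 2029 is a Thursday, so the first Friday is November 2 and the second is November 9.
8 October 2029 falls between 14 April and 9 November, so daylight saving is in effect and Taral Sector is at UTC+03:00.
22:30 local − 3h = 19:30 UTC.

19:30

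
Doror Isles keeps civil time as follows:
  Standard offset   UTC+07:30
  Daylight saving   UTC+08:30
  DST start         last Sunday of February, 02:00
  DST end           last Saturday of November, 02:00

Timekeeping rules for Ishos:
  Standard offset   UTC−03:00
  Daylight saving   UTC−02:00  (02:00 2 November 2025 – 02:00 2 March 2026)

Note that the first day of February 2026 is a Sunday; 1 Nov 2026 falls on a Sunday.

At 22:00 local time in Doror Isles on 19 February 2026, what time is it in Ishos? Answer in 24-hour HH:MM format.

1 February 2026 is a Sunday, so Sundays fall on 1, 8, 15, 22; the last is February 22.
1 November 2026 is a Sunday, so Saturdays fall on 7, 14, 21, 28; the last is November 28.
19 February 2026 does not fall between 22 February and 28 November, so daylight saving is not in effect and Doror Isles is at UTC+07:30.
22:00 Doror Isles − 7h30m = 14:30 UTC.
At the standard offset (UTC−03:00), 14:30 UTC − 3h = 11:30 Ishos standard time.
The standard-time date in Ishos, 19 February 2026, lies within the daylight-saving period (2 November 2025 – 2 March 2026), so Ishos is on daylight time, UTC−02:00.
14:30 UTC − 2h = 12:30 Ishos.

12:30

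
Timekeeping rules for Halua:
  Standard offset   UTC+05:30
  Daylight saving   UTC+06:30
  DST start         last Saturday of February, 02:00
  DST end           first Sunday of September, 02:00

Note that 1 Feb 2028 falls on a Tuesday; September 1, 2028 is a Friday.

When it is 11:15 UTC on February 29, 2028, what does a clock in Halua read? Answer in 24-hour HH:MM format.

1 February 2028 is a Tuesday, so Saturdays fall on 5, 12, 19, 26; the last is February 26.
1 September 2028 is a Friday, so the first Sunday is September 3.
At the standard offset (UTC+05:30), 11:15 UTC + 5h30m = 16:45 Halua standard time.
The standard-time date in Halua, February 29, 2028, lies within the daylight-saving period (26 February – 3 September), so Halua is on daylight time, UTC+06:30.
11:15 UTC + 6h30m = 17:45 local.

17:45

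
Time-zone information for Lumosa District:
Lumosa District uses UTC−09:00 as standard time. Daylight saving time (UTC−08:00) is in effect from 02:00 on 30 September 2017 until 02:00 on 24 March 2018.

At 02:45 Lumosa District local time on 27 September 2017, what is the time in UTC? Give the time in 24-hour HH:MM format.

Daylight saving runs 30 September 2017 – 24 March 2018; 27 September 2017 is outside that window, so Lumosa District is on standard time at UTC−09:00.
02:45 local + 9h = 11:45 UTC.

11:45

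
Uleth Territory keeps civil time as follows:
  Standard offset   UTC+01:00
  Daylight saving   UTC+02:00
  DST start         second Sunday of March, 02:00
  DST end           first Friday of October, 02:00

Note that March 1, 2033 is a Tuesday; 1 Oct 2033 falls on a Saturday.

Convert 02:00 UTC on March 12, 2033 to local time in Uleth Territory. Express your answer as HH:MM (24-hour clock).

1 March 2033 is a Tuesday, so the first Sunday is March 6 and the second is March 13.
1 October 2033 is a Saturday, so the first Friday is October 7.
At the standard offset (UTC+01:00), 02:00 UTC + 1h = 03:00 Uleth Territory standard time.
The standard-time date in Uleth Territory, March 12, 2033, does not fall between 13 March and 7 October, so daylight saving is not in effect and Uleth Territory is at UTC+01:00.
02:00 UTC + 1h = 03:00 local.

03:00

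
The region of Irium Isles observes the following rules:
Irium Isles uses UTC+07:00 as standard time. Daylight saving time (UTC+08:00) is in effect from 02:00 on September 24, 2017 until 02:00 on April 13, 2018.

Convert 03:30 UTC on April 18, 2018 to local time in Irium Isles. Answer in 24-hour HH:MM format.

10:30

At the standard offset (UTC+07:00), 03:30 UTC + 7h = 10:30 Irium Isles standard time.
Daylight saving runs 24 September 2017 – 13 April 2018; the standard-time date in Irium Isles, April 18, 2018, is outside that window, so Irium Isles is on standard time at UTC+07:00.
03:30 UTC + 7h = 10:30 local.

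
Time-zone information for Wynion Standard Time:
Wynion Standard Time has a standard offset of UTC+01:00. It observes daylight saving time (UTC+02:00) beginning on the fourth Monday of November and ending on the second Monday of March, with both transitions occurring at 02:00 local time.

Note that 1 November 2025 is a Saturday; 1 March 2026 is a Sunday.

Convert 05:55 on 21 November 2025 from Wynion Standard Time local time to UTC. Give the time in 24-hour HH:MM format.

1 November 2025 is a Saturday, so the first Monday is November 3 and the fourth is November 24.
1 March 2026 is a Sunday, so the first Monday is March 2 and the second is March 9.
Daylight saving runs 24 November 2025 – 9 March 2026; 21 November 2025 is outside that window, so Wynion Standard Time is on standard time at UTC+01:00.
05:55 local − 1h = 04:55 UTC.

04:55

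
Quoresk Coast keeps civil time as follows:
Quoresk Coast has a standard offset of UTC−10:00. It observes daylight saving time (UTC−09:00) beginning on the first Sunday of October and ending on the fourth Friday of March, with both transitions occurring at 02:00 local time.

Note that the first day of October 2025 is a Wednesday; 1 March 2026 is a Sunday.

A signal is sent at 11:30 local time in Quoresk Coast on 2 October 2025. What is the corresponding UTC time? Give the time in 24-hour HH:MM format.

1 October 2025 is a Wednesday, so the first Sunday is October 5.
1 March 2026 is a Sunday, so the first Friday is March 6 and the fourth is March 27.
2 October 2025 does not fall between 5 October 2025 and 27 March 2026, so daylight saving is not in effect and Quoresk Coast is at UTC−10:00.
11:30 local + 10h = 21:30 UTC.

21:30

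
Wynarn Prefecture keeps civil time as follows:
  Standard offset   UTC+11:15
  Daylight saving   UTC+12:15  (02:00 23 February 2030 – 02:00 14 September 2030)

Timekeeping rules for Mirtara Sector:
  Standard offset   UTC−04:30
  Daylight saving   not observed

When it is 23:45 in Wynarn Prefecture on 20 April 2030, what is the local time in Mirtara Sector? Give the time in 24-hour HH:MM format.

07:00

20 April 2030 lies within the daylight-saving period (23 February – 14 September), so Wynarn Prefecture is on daylight time, UTC+12:15.
23:45 Wynarn Prefecture − 12h15m = 11:30 UTC.
Mirtara Sector stays on UTC−04:30 all year.
11:30 UTC − 4h30m = 07:00 Mirtara Sector.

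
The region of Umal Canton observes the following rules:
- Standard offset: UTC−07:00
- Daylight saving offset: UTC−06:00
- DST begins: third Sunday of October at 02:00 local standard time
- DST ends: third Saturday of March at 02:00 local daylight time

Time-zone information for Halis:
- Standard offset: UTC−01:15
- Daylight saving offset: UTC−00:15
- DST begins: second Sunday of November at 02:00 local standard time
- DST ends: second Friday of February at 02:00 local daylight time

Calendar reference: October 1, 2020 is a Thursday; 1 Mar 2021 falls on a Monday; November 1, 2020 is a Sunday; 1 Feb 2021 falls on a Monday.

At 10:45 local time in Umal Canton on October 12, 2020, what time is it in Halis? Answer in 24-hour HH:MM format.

16:30

1 October 2020 is a Thursday, so the first Sunday is October 4 and the third is October 18.
1 March 2021 is a Monday, so the first Saturday is March 6 and the third is March 20.
Daylight saving runs 18 October 2020 – 20 March 2021; October 12, 2020 is outside that window, so Umal Canton is on standard time at UTC−07:00.
10:45 Umal Canton + 7h = 17:45 UTC.
1 November 2020 is a Sunday, so the first Sunday is November 1 and the second is November 8.
1 February 2021 is a Monday, so the first Friday is February 5 and the second is February 12.
At the standard offset (UTC−01:15), 17:45 UTC − 1h15m = 16:30 Halis standard time.
Daylight saving runs 8 November 2020 – 12 February 2021; the standard-time date in Halis, October 12, 2020, is outside that window, so Halis is on standard time at UTC−01:15.
17:45 UTC − 1h15m = 16:30 Halis.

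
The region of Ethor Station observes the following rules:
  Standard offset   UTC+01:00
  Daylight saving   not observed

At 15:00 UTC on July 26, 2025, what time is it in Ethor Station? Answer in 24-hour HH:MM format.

Ethor Station has no daylight saving, so its offset is UTC+01:00 year-round.
15:00 UTC + 1h = 16:00 local.

16:00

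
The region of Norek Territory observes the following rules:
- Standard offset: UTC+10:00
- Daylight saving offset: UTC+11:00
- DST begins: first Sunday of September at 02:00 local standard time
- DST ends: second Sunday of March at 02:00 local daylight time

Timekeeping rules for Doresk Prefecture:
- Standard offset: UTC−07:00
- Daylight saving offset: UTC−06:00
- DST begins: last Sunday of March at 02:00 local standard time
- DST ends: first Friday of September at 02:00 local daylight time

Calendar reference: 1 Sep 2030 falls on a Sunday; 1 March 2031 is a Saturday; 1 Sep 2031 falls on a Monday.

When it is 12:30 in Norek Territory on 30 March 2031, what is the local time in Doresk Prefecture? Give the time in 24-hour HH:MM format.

1 September 2030 is a Sunday, so the first Sunday is September 1.
1 March 2031 is a Saturday, so the first Sunday is March 2 and the second is March 9.
30 March 2031 does not fall between 1 September 2030 and 9 March 2031, so daylight saving is not in effect and Norek Territory is at UTC+10:00.
12:30 Norek Territory − 10h = 02:30 UTC.
1 March 2031 is a Saturday, so Sundays fall on 2, 9, 16, 23, 30; the last is March 30.
1 September 2031 is a Monday, so the first Friday is September 5.
At the standard offset (UTC−07:00), 02:30 UTC − 7h = 19:30 Doresk Prefecture standard time (rolling into the previous day, 29 March 2031).
Daylight saving runs 30 March – 5 September; the standard-time date in Doresk Prefecture, 29 March 2031, is outside that window, so Doresk Prefecture is on standard time at UTC−07:00.
02:30 UTC − 7h = 19:30 Doresk Prefecture (rolling into the previous day, 29 March 2031).

19:30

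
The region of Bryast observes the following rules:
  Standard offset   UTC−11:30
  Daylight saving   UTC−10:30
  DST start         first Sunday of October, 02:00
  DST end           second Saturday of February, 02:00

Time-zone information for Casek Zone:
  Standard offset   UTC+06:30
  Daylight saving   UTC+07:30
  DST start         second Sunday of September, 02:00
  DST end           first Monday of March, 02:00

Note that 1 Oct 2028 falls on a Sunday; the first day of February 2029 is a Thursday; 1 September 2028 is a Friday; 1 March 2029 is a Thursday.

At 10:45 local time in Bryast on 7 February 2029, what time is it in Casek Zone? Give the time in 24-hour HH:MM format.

1 October 2028 is a Sunday, so the first Sunday is October 1.
1 February 2029 is a Thursday, so the first Saturday is February 3 and the second is February 10.
7 February 2029 lies within the daylight-saving period (1 October 2028 – 10 February 2029), so Bryast is on daylight time, UTC−10:30.
10:45 Bryast + 10h30m = 21:15 UTC.
1 September 2028 is a Friday, so the first Sunday is September 3 and the second is September 10.
1 March 2029 is a Thursday, so the first Monday is March 5.
At the standard offset (UTC+06:30), 21:15 UTC + 6h30m = 03:45 Casek Zone standard time (rolling into the next day, 8 February 2029).
Daylight saving runs 10 September 2028 – 5 March 2029; the standard-time date in Casek Zone, 8 February 2029, is inside that window, so Casek Zone is at UTC+07:30.
21:15 UTC + 7h30m = 04:45 Casek Zone (rolling into the next day, 8 February 2029).

04:45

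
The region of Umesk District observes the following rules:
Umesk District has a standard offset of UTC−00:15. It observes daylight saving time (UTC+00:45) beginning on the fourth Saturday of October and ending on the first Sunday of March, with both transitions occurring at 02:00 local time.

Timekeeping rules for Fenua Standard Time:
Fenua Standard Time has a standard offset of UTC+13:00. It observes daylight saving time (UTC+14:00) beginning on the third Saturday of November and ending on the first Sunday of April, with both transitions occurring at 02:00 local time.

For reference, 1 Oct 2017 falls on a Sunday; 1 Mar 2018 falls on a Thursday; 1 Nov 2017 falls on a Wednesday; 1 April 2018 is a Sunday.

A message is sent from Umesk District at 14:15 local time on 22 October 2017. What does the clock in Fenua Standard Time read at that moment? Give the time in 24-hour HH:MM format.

03:30

1 October 2017 is a Sunday, so the first Saturday is October 7 and the fourth is October 28.
1 March 2018 is a Thursday, so the first Sunday is March 4.
22 October 2017 is outside the daylight-saving period (28 October 2017 – 4 March 2018), so Umesk District is on standard time, UTC−00:15.
14:15 Umesk District + 0h15m = 14:30 UTC.
1 November 2017 is a Wednesday, so the first Saturday is November 4 and the third is November 18.
1 April 2018 is a Sunday, so the first Sunday is April 1.
At the standard offset (UTC+13:00), 14:30 UTC + 13h = 03:30 Fenua Standard Time standard time (rolling into the next day, 23 October 2017).
The standard-time date in Fenua Standard Time, 23 October 2017, is outside the daylight-saving period (18 November 2017 – 1 April 2018), so Fenua Standard Time is on standard time, UTC+13:00.
14:30 UTC + 13h = 03:30 Fenua Standard Time (rolling into the next day, 23 October 2017).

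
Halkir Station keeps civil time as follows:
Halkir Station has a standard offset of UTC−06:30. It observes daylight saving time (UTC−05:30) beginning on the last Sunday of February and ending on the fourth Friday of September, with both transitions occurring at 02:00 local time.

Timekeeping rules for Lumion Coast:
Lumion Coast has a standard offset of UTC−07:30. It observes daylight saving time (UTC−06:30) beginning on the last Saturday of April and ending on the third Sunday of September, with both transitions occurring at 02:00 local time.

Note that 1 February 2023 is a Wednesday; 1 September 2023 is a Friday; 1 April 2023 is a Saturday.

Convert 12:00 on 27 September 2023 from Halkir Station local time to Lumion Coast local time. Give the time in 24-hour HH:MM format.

1 February 2023 is a Wednesday, so Sundays fall on 5, 12, 19, 26; the last is February 26.
1 September 2023 is a Friday, so the first Friday is September 1 and the fourth is September 22.
27 September 2023 does not fall between 26 February and 22 September, so daylight saving is not in effect and Halkir Station is at UTC−06:30.
12:00 Halkir Station + 6h30m = 18:30 UTC.
1 April 2023 is a Saturday, so Saturdays fall on 1, 8, 15, 22, 29; the last is April 29.
1 September 2023 is a Friday, so the first Sunday is September 3 and the third is September 17.
At the standard offset (UTC−07:30), 18:30 UTC − 7h30m = 11:00 Lumion Coast standard time.
Daylight saving runs 29 April – 17 September; the standard-time date in Lumion Coast, 27 September 2023, is outside that window, so Lumion Coast is on standard time at UTC−07:30.
18:30 UTC − 7h30m = 11:00 Lumion Coast.

11:00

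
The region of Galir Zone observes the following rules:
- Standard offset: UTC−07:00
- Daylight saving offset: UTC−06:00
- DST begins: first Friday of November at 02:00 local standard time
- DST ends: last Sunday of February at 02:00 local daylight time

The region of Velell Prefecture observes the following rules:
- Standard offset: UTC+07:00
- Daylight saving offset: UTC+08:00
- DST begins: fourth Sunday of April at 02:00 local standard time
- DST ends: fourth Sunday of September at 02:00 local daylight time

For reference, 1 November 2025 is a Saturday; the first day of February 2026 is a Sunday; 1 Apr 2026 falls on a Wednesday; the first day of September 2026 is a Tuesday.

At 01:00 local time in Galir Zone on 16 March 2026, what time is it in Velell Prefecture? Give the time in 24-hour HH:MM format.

15:00

1 November 2025 is a Saturday, so the first Friday is November 7.
1 February 2026 is a Sunday, so Sundays fall on 1, 8, 15, 22; the last is February 22.
Daylight saving runs 7 November 2025 – 22 February 2026; 16 March 2026 is outside that window, so Galir Zone is on standard time at UTC−07:00.
01:00 Galir Zone + 7h = 08:00 UTC.
1 April 2026 is a Wednesday, so the first Sunday is April 5 and the fourth is April 26.
1 September 2026 is a Tuesday, so the first Sunday is September 6 and the fourth is September 27.
At the standard offset (UTC+07:00), 08:00 UTC + 7h = 15:00 Velell Prefecture standard time.
Daylight saving runs 26 April – 27 September; the standard-time date in Velell Prefecture, 16 March 2026, is outside that window, so Velell Prefecture is on standard time at UTC+07:00.
08:00 UTC + 7h = 15:00 Velell Prefecture.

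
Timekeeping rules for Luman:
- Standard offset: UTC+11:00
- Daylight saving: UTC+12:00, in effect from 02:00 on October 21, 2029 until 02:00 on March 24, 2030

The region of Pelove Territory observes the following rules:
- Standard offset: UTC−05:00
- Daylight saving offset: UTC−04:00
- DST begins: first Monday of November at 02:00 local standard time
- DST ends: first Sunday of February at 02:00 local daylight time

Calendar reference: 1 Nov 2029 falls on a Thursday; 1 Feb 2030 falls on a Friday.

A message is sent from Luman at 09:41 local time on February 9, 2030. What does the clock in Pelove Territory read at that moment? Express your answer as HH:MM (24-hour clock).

16:41

February 9, 2030 falls between 21 October 2029 and 24 March 2030, so daylight saving is in effect and Luman is at UTC+12:00.
09:41 Luman − 12h = 21:41 UTC (rolling into the previous day, 8 February 2030).
1 November 2029 is a Thursday, so the first Monday is November 5.
1 February 2030 is a Friday, so the first Sunday is February 3.
At the standard offset (UTC−05:00), 21:41 UTC − 5h = 16:41 Pelove Territory standard time.
The standard-time date in Pelove Territory, February 8, 2030, does not fall between 5 November 2029 and 3 February 2030, so daylight saving is not in effect and Pelove Territory is at UTC−05:00.
21:41 UTC − 5h = 16:41 Pelove Territory.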